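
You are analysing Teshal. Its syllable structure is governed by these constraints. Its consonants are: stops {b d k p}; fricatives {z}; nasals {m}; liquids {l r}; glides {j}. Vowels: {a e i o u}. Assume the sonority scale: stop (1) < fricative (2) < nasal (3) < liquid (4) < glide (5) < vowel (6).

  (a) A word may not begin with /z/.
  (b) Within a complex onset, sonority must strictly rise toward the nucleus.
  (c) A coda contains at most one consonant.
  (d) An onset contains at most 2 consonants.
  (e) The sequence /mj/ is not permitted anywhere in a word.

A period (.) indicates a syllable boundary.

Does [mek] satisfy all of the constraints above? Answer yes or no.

yes

[mek] — σ1 onset /m/, coda /k/ ok → permitted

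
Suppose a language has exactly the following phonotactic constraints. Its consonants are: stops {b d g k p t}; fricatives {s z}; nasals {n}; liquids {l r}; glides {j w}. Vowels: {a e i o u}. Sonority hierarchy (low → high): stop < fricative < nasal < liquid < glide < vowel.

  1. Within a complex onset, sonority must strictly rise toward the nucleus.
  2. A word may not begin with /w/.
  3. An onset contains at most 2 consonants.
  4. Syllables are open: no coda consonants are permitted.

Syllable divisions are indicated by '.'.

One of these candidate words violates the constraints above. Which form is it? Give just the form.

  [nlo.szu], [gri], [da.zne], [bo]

[nlo.szu]

[nlo.szu] — violates constraint 1: syllable 2 onset /sz/: /s/ (fricative, 2) → /z/ (fricative, 2) does not rise → ill-formed
[gri] — σ1 onset /gr/ (1→4 rises), coda /∅/ ok → well-formed
[da.zne] — σ1 onset /d/, coda /∅/ ok; σ2 onset /zn/ (2→3 rises), coda /∅/ ok → well-formed
[bo] — σ1 onset /b/, coda /∅/ ok → well-formed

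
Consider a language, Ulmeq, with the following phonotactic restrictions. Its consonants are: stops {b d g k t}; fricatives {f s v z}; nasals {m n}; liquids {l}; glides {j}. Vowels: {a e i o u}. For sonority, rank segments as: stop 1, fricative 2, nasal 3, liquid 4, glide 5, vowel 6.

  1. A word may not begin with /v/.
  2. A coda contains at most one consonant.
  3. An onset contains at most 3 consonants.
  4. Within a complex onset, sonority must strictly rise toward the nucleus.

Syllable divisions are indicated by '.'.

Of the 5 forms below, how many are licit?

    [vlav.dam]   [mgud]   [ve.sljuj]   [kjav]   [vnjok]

1

[vlav.dam] — violates constraint 1: word begins with /v/ → illicit
[mgud] — violates constraint 4: syllable 1 onset /mg/: /m/ (nasal, 3) → /g/ (stop, 1) does not rise → illicit
[ve.sljuj] — violates constraint 1: word begins with /v/ → illicit
[kjav] — σ1 onset /kj/ (1→5 rises), coda /v/ ok → licit
[vnjok] — violates constraint 1: word begins with /v/ → illicit
Licit: [kjav] → 1.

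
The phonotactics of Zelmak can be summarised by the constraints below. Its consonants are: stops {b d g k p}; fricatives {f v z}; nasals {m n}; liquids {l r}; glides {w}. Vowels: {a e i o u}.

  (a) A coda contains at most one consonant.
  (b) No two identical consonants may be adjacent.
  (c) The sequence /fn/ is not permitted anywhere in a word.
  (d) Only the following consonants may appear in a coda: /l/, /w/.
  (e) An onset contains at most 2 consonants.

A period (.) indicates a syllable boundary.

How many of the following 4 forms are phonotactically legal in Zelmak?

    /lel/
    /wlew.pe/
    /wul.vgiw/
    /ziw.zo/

4

/lel/ — σ1 onset /l/, coda /l/ ok → phonotactically legal
/wlew.pe/ — σ1 onset /wl/ (2C), coda /w/ ok; σ2 onset /p/, coda /∅/ ok → phonotactically legal
/wul.vgiw/ — σ1 onset /w/, coda /l/ ok; σ2 onset /vg/ (2C), coda /w/ ok → phonotactically legal
/ziw.zo/ — σ1 onset /z/, coda /w/ ok; σ2 onset /z/, coda /∅/ ok → phonotactically legal
Phonotactically legal: /lel/, /wlew.pe/, /wul.vgiw/, /ziw.zo/ → 4.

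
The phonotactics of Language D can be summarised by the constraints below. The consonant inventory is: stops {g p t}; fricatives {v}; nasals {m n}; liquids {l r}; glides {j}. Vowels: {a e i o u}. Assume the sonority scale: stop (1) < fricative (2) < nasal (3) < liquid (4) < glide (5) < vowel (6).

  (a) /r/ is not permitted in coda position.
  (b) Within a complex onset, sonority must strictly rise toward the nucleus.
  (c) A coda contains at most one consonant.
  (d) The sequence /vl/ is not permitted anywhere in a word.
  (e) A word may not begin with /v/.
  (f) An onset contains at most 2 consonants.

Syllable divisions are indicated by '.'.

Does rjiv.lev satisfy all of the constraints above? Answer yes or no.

rjiv.lev — violates constraint (d): contains banned sequence /vl/ → illicit

no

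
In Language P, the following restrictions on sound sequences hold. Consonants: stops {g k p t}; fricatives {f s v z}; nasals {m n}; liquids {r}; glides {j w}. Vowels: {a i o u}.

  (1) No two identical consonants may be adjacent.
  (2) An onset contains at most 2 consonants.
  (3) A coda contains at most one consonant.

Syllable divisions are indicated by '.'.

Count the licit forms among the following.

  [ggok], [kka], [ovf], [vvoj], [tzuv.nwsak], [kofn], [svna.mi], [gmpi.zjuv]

[ggok] — violates constraint 1: adjacent identical consonants /gg/ → illicit
[kka] — violates constraint 1: adjacent identical consonants /kk/ → illicit
[ovf] — violates constraint 3: syllable 1 coda /vf/ has 2 consonants (> 1) → illicit
[vvoj] — violates constraint 1: adjacent identical consonants /vv/ → illicit
[tzuv.nwsak] — violates constraint 2: syllable 2 onset /nws/ has 3 consonants (> 2) → illicit
[kofn] — violates constraint 3: syllable 1 coda /fn/ has 2 consonants (> 1) → illicit
[svna.mi] — violates constraint 2: syllable 1 onset /svn/ has 3 consonants (> 2) → illicit
[gmpi.zjuv] — violates constraint 2: syllable 1 onset /gmp/ has 3 consonants (> 2) → illicit
No form is licit → 0.

0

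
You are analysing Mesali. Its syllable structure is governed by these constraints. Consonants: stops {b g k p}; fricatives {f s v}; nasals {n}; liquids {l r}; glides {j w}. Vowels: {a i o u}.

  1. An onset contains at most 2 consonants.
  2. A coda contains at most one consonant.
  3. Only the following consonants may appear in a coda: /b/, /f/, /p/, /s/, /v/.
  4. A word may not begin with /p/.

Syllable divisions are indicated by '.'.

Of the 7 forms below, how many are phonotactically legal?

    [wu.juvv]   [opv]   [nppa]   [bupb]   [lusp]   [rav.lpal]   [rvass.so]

0

[wu.juvv] — violates constraint 2: syllable 2 coda /vv/ has 2 consonants (> 1) → phonotactically illegal
[opv] — violates constraint 2: syllable 1 coda /pv/ has 2 consonants (> 1) → phonotactically illegal
[nppa] — violates constraint 1: syllable 1 onset /npp/ has 3 consonants (> 2) → phonotactically illegal
[bupb] — violates constraint 2: syllable 1 coda /pb/ has 2 consonants (> 1) → phonotactically illegal
[lusp] — violates constraint 2: syllable 1 coda /sp/ has 2 consonants (> 1) → phonotactically illegal
[rav.lpal] — violates constraint 3: syllable 2 coda contains /l/, which is not a licensed coda consonant → phonotactically illegal
[rvass.so] — violates constraint 2: syllable 1 coda /ss/ has 2 consonants (> 1) → phonotactically illegal
No form is phonotactically legal → 0.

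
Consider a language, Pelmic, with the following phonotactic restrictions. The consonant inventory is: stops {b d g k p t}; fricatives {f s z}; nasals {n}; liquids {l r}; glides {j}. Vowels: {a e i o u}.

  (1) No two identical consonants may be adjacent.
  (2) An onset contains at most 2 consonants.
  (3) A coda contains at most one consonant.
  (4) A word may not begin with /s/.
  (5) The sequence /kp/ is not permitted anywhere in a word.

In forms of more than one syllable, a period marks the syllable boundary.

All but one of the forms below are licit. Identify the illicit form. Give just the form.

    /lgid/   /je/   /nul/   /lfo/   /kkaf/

/kkaf/

/lgid/ — σ1 onset /lg/ (2C), coda /d/ ok → licit
/je/ — σ1 onset /j/, coda /∅/ ok → licit
/nul/ — σ1 onset /n/, coda /l/ ok → licit
/lfo/ — σ1 onset /lf/ (2C), coda /∅/ ok → licit
/kkaf/ — violates constraint 1: adjacent identical consonants /kk/ → illicit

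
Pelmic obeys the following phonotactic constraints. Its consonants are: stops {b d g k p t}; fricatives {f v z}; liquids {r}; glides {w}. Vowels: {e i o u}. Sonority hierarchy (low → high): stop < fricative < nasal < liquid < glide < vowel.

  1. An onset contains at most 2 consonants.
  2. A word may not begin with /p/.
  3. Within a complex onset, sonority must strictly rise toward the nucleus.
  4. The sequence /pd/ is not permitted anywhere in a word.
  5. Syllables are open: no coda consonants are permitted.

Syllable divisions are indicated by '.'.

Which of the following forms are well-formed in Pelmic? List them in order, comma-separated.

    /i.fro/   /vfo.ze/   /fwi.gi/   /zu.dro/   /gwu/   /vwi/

/i.fro/ — σ1 onset /∅/, coda /∅/ ok; σ2 onset /fr/ (2→4 rises), coda /∅/ ok → well-formed
/vfo.ze/ — violates constraint 3: syllable 1 onset /vf/: /v/ (fricative, 2) → /f/ (fricative, 2) does not rise → ill-formed
/fwi.gi/ — σ1 onset /fw/ (2→5 rises), coda /∅/ ok; σ2 onset /g/, coda /∅/ ok → well-formed
/zu.dro/ — σ1 onset /z/, coda /∅/ ok; σ2 onset /dr/ (1→4 rises), coda /∅/ ok → well-formed
/gwu/ — σ1 onset /gw/ (1→5 rises), coda /∅/ ok → well-formed
/vwi/ — σ1 onset /vw/ (2→5 rises), coda /∅/ ok → well-formed

/i.fro/, /fwi.gi/, /zu.dro/, /gwu/, /vwi/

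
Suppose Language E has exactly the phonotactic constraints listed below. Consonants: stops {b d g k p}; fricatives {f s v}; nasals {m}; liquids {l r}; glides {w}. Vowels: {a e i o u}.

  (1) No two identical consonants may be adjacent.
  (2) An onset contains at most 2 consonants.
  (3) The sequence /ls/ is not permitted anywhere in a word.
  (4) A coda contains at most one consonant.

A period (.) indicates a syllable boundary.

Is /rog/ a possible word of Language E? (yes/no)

/rog/ — σ1 onset /r/, coda /g/ ok → permitted

yes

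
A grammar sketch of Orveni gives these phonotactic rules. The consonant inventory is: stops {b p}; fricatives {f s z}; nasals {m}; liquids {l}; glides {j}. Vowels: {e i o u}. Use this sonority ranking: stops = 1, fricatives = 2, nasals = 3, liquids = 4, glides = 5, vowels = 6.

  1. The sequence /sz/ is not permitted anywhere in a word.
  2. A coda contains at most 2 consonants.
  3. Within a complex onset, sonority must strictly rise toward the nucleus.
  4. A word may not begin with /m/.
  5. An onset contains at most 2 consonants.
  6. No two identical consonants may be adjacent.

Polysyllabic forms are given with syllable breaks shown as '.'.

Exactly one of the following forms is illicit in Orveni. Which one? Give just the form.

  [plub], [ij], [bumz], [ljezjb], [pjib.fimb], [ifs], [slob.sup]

[ljezjb]

[plub] — σ1 onset /pl/ (1→4 rises), coda /b/ ok → licit
[ij] — σ1 onset /∅/, coda /j/ ok → licit
[bumz] — σ1 onset /b/, coda /mz/ (2C) ok → licit
[ljezjb] — violates constraint 2: syllable 1 coda /zjb/ has 3 consonants (> 2) → illicit
[pjib.fimb] — σ1 onset /pj/ (1→5 rises), coda /b/ ok; σ2 onset /f/, coda /mb/ (2C) ok → licit
[ifs] — σ1 onset /∅/, coda /fs/ (2C) ok → licit
[slob.sup] — σ1 onset /sl/ (2→4 rises), coda /b/ ok; σ2 onset /s/, coda /p/ ok → licit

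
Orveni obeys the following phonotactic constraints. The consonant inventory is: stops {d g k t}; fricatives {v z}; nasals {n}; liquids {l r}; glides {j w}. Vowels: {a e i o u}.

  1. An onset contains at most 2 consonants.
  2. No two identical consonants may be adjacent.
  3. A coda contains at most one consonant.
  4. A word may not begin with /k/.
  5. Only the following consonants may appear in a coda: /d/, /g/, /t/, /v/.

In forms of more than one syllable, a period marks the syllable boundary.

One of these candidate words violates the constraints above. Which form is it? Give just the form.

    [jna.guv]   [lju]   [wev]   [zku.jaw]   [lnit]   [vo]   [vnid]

[zku.jaw]

[jna.guv] — σ1 onset /jn/ (2C), coda /∅/ ok; σ2 onset /g/, coda /v/ ok → licit
[lju] — σ1 onset /lj/ (2C), coda /∅/ ok → licit
[wev] — σ1 onset /w/, coda /v/ ok → licit
[zku.jaw] — violates constraint 5: syllable 2 coda contains /w/, which is not a licensed coda consonant → illicit
[lnit] — σ1 onset /ln/ (2C), coda /t/ ok → licit
[vo] — σ1 onset /v/, coda /∅/ ok → licit
[vnid] — σ1 onset /vn/ (2C), coda /d/ ok → licit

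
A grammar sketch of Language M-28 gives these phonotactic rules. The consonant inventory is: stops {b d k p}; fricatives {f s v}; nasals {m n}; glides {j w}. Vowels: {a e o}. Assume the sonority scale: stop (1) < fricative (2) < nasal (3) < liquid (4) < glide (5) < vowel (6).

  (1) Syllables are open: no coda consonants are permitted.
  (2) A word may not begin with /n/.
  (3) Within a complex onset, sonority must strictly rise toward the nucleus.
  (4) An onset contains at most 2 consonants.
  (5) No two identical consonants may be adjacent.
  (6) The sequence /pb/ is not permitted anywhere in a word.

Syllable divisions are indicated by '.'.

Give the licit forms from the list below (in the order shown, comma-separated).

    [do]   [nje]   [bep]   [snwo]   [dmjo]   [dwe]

[do], [dwe]

[do] — σ1 onset /d/, coda /∅/ ok → licit
[nje] — violates constraint 2: word begins with /n/ → illicit
[bep] — violates constraint 1: syllable 1 coda /p/ has 1 consonant (> 0) → illicit
[snwo] — violates constraint 4: syllable 1 onset /snw/ has 3 consonants (> 2) → illicit
[dmjo] — violates constraint 4: syllable 1 onset /dmj/ has 3 consonants (> 2) → illicit
[dwe] — σ1 onset /dw/ (1→5 rises), coda /∅/ ok → licit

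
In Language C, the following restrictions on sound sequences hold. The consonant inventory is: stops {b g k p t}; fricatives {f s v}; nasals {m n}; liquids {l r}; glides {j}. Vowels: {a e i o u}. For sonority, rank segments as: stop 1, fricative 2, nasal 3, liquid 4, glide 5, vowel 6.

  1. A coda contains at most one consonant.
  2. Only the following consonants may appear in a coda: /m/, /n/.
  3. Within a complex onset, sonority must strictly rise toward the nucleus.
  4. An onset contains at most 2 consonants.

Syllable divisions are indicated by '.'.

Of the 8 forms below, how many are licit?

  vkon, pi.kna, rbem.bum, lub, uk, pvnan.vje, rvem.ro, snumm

vkon — violates constraint 3: syllable 1 onset /vk/: /v/ (fricative, 2) → /k/ (stop, 1) does not rise → illicit
pi.kna — σ1 onset /p/, coda /∅/ ok; σ2 onset /kn/ (1→3 rises), coda /∅/ ok → licit
rbem.bum — violates constraint 3: syllable 1 onset /rb/: /r/ (liquid, 4) → /b/ (stop, 1) does not rise → illicit
lub — violates constraint 2: syllable 1 coda contains /b/, which is not a licensed coda consonant → illicit
uk — violates constraint 2: syllable 1 coda contains /k/, which is not a licensed coda consonant → illicit
pvnan.vje — violates constraint 4: syllable 1 onset /pvn/ has 3 consonants (> 2) → illicit
rvem.ro — violates constraint 3: syllable 1 onset /rv/: /r/ (liquid, 4) → /v/ (fricative, 2) does not rise → illicit
snumm — violates constraint 1: syllable 1 coda /mm/ has 2 consonants (> 1) → illicit
Licit: pi.kna → 1.

1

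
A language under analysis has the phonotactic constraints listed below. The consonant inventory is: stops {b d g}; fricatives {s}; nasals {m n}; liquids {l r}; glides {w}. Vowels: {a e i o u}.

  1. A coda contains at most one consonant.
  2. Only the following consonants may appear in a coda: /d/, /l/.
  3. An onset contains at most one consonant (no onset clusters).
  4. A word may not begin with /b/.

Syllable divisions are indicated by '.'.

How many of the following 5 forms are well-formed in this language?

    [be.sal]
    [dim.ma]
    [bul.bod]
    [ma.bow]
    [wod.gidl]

0

[be.sal] — violates constraint 4: word begins with /b/ → ill-formed
[dim.ma] — violates constraint 2: syllable 1 coda contains /m/, which is not a licensed coda consonant → ill-formed
[bul.bod] — violates constraint 4: word begins with /b/ → ill-formed
[ma.bow] — violates constraint 2: syllable 2 coda contains /w/, which is not a licensed coda consonant → ill-formed
[wod.gidl] — violates constraint 1: syllable 2 coda /dl/ has 2 consonants (> 1) → ill-formed
No form is well-formed → 0.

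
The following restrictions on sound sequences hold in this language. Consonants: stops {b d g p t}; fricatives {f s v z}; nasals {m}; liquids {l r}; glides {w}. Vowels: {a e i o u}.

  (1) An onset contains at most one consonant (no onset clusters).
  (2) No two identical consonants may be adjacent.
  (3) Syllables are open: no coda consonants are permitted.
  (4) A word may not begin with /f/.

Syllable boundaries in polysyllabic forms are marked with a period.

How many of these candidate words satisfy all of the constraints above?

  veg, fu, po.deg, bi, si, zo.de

3

veg — violates constraint 3: syllable 1 coda /g/ has 1 consonant (> 0) → not permitted
fu — violates constraint 4: word begins with /f/ → not permitted
po.deg — violates constraint 3: syllable 2 coda /g/ has 1 consonant (> 0) → not permitted
bi — σ1 onset /b/, coda /∅/ ok → permitted
si — σ1 onset /s/, coda /∅/ ok → permitted
zo.de — σ1 onset /z/, coda /∅/ ok; σ2 onset /d/, coda /∅/ ok → permitted
Permitted: bi, si, zo.de → 3.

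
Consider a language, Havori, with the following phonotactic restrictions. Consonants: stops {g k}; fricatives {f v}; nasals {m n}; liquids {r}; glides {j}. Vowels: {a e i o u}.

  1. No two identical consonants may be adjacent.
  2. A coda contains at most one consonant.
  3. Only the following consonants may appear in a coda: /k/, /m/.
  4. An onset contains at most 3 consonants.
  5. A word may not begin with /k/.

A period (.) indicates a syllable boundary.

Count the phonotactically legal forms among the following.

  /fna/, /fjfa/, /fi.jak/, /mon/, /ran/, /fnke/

/fna/ — σ1 onset /fn/ (2C), coda /∅/ ok → phonotactically legal
/fjfa/ — σ1 onset /fjf/ (3C), coda /∅/ ok → phonotactically legal
/fi.jak/ — σ1 onset /f/, coda /∅/ ok; σ2 onset /j/, coda /k/ ok → phonotactically legal
/mon/ — violates constraint 3: syllable 1 coda contains /n/, which is not a licensed coda consonant → phonotactically illegal
/ran/ — violates constraint 3: syllable 1 coda contains /n/, which is not a licensed coda consonant → phonotactically illegal
/fnke/ — σ1 onset /fnk/ (3C), coda /∅/ ok → phonotactically legal
Phonotactically legal: /fna/, /fjfa/, /fi.jak/, /fnke/ → 4.

4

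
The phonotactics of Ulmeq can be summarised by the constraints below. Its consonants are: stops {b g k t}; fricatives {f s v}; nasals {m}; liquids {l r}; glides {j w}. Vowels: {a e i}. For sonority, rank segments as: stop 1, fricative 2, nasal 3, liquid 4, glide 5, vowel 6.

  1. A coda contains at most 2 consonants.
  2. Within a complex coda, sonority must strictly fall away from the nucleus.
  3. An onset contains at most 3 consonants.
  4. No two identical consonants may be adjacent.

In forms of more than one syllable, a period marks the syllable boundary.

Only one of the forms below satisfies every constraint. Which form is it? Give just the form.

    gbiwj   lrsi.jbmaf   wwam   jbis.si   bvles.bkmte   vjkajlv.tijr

gbiwj — violates constraint 2: syllable 1 coda /wj/: /w/ (glide, 5) → /j/ (glide, 5) does not fall → phonotactically illegal
lrsi.jbmaf — σ1 onset /lrs/ (3C), coda /∅/ ok; σ2 onset /jbm/ (3C), coda /f/ ok → phonotactically legal
wwam — violates constraint 4: adjacent identical consonants /ww/ → phonotactically illegal
jbis.si — violates constraint 4: adjacent identical consonants /ss/ → phonotactically illegal
bvles.bkmte — violates constraint 3: syllable 2 onset /bkmt/ has 4 consonants (> 3) → phonotactically illegal
vjkajlv.tijr — violates constraint 1: syllable 1 coda /jlv/ has 3 consonants (> 2) → phonotactically illegal

lrsi.jbmaf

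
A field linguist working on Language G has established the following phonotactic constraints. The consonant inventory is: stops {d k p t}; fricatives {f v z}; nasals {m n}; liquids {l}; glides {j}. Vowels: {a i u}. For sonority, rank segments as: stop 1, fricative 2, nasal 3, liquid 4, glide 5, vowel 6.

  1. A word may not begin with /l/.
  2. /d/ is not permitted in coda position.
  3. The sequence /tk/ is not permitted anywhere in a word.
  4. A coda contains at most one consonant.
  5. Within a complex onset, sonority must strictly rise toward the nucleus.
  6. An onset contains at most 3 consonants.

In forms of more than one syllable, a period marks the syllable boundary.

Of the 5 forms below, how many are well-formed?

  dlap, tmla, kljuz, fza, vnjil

dlap — σ1 onset /dl/ (1→4 rises), coda /p/ ok → well-formed
tmla — σ1 onset /tml/ (1→3→4 rises), coda /∅/ ok → well-formed
kljuz — σ1 onset /klj/ (1→4→5 rises), coda /z/ ok → well-formed
fza — violates constraint 5: syllable 1 onset /fz/: /f/ (fricative, 2) → /z/ (fricative, 2) does not rise → ill-formed
vnjil — σ1 onset /vnj/ (2→3→5 rises), coda /l/ ok → well-formed
Well-formed: dlap, tmla, kljuz, vnjil → 4.

4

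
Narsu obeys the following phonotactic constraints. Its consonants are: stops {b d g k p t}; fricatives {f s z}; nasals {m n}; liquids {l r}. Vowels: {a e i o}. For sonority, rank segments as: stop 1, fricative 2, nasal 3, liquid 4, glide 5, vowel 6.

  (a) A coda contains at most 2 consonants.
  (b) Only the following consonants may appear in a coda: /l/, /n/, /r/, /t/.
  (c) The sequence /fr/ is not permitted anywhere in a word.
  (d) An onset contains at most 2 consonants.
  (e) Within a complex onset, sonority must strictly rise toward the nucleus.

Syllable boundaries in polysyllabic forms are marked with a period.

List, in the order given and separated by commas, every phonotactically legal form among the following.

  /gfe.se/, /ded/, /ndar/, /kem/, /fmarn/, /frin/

/gfe.se/ — σ1 onset /gf/ (1→2 rises), coda /∅/ ok; σ2 onset /s/, coda /∅/ ok → phonotactically legal
/ded/ — violates constraint (b): syllable 1 coda contains /d/, which is not a licensed coda consonant → phonotactically illegal
/ndar/ — violates constraint (e): syllable 1 onset /nd/: /n/ (nasal, 3) → /d/ (stop, 1) does not rise → phonotactically illegal
/kem/ — violates constraint (b): syllable 1 coda contains /m/, which is not a licensed coda consonant → phonotactically illegal
/fmarn/ — σ1 onset /fm/ (2→3 rises), coda /rn/ (2C) ok → phonotactically legal
/frin/ — violates constraint (c): contains banned sequence /fr/ → phonotactically illegal

/gfe.se/, /fmarn/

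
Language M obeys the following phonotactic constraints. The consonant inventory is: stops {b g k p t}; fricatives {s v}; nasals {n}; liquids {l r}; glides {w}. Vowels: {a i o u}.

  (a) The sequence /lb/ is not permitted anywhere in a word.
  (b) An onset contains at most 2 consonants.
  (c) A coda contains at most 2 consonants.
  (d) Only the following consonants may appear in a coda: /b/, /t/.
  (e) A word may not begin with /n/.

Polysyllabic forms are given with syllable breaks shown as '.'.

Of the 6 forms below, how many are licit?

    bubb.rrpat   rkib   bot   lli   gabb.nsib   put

5

bubb.rrpat — violates constraint (b): syllable 2 onset /rrp/ has 3 consonants (> 2) → illicit
rkib — σ1 onset /rk/ (2C), coda /b/ ok → licit
bot — σ1 onset /b/, coda /t/ ok → licit
lli — σ1 onset /ll/ (2C), coda /∅/ ok → licit
gabb.nsib — σ1 onset /g/, coda /bb/ (2C) ok; σ2 onset /ns/ (2C), coda /b/ ok → licit
put — σ1 onset /p/, coda /t/ ok → licit
Licit: rkib, bot, lli, gabb.nsib, put → 5.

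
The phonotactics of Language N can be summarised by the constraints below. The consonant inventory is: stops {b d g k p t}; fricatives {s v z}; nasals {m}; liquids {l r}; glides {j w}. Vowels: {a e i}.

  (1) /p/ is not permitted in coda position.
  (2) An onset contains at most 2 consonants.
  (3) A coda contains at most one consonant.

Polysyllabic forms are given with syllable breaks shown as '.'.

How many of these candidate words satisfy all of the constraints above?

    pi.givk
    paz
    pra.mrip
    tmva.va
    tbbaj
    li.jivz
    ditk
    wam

pi.givk — violates constraint 3: syllable 2 coda /vk/ has 2 consonants (> 1) → ill-formed
paz — σ1 onset /p/, coda /z/ ok → well-formed
pra.mrip — violates constraint 1: syllable 2 coda contains /p/ → ill-formed
tmva.va — violates constraint 2: syllable 1 onset /tmv/ has 3 consonants (> 2) → ill-formed
tbbaj — violates constraint 2: syllable 1 onset /tbb/ has 3 consonants (> 2) → ill-formed
li.jivz — violates constraint 3: syllable 2 coda /vz/ has 2 consonants (> 1) → ill-formed
ditk — violates constraint 3: syllable 1 coda /tk/ has 2 consonants (> 1) → ill-formed
wam — σ1 onset /w/, coda /m/ ok → well-formed
Well-formed: paz, wam → 2.

2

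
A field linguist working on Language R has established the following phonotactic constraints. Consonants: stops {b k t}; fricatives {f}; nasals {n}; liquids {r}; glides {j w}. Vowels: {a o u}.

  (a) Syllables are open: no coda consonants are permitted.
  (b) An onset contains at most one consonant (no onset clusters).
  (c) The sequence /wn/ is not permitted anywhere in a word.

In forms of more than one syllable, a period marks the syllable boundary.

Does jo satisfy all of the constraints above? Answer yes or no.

yes

jo — σ1 onset /j/, coda /∅/ ok → phonotactically legal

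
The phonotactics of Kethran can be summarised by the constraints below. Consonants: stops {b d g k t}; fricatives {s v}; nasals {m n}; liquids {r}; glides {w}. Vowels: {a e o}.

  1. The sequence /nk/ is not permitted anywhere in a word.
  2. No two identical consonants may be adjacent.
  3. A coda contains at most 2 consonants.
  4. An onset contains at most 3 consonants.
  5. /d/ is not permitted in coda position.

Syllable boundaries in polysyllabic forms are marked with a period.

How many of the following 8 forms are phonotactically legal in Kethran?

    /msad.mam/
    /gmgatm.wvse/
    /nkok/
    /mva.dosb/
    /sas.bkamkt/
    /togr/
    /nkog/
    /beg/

/msad.mam/ — violates constraint 5: syllable 1 coda contains /d/ → phonotactically illegal
/gmgatm.wvse/ — σ1 onset /gmg/ (3C), coda /tm/ (2C) ok; σ2 onset /wvs/ (3C), coda /∅/ ok → phonotactically legal
/nkok/ — violates constraint 1: contains banned sequence /nk/ → phonotactically illegal
/mva.dosb/ — σ1 onset /mv/ (2C), coda /∅/ ok; σ2 onset /d/, coda /sb/ (2C) ok → phonotactically legal
/sas.bkamkt/ — violates constraint 3: syllable 2 coda /mkt/ has 3 consonants (> 2) → phonotactically illegal
/togr/ — σ1 onset /t/, coda /gr/ (2C) ok → phonotactically legal
/nkog/ — violates constraint 1: contains banned sequence /nk/ → phonotactically illegal
/beg/ — σ1 onset /b/, coda /g/ ok → phonotactically legal
Phonotactically legal: /gmgatm.wvse/, /mva.dosb/, /togr/, /beg/ → 4.

4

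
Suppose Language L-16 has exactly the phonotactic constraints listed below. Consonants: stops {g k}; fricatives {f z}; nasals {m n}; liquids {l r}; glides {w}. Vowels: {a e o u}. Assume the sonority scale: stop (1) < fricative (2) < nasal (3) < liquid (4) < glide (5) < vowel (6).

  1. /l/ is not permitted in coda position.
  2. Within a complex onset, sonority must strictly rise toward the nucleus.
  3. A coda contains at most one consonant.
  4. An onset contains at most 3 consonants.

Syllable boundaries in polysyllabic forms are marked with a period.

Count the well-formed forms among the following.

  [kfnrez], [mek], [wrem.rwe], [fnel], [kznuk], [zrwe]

3

[kfnrez] — violates constraint 4: syllable 1 onset /kfnr/ has 4 consonants (> 3) → ill-formed
[mek] — σ1 onset /m/, coda /k/ ok → well-formed
[wrem.rwe] — violates constraint 2: syllable 1 onset /wr/: /w/ (glide, 5) → /r/ (liquid, 4) does not rise → ill-formed
[fnel] — violates constraint 1: syllable 1 coda contains /l/ → ill-formed
[kznuk] — σ1 onset /kzn/ (1→2→3 rises), coda /k/ ok → well-formed
[zrwe] — σ1 onset /zrw/ (2→4→5 rises), coda /∅/ ok → well-formed
Well-formed: [mek], [kznuk], [zrwe] → 3.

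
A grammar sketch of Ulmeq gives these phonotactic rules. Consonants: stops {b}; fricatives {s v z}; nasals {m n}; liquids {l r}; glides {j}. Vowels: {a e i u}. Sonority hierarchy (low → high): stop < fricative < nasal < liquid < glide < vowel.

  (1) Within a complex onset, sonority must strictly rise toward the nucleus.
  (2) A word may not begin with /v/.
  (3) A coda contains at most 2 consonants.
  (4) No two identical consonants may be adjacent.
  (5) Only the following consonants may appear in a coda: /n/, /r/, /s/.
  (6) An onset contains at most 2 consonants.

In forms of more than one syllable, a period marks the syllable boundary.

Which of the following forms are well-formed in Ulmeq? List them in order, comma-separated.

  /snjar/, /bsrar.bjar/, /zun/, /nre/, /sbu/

/snjar/ — violates constraint 6: syllable 1 onset /snj/ has 3 consonants (> 2) → ill-formed
/bsrar.bjar/ — violates constraint 6: syllable 1 onset /bsr/ has 3 consonants (> 2) → ill-formed
/zun/ — σ1 onset /z/, coda /n/ ok → well-formed
/nre/ — σ1 onset /nr/ (3→4 rises), coda /∅/ ok → well-formed
/sbu/ — violates constraint 1: syllable 1 onset /sb/: /s/ (fricative, 2) → /b/ (stop, 1) does not rise → ill-formed

/zun/, /nre/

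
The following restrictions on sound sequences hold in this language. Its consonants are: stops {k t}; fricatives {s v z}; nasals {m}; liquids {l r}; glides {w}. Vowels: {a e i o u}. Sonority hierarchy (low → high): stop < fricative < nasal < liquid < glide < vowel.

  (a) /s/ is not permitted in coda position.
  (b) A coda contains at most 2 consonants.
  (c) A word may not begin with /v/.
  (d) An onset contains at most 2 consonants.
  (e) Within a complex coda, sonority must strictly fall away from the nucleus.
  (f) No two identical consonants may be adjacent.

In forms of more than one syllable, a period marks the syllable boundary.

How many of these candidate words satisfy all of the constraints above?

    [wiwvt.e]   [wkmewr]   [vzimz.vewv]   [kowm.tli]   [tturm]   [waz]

2

[wiwvt.e] — violates constraint (b): syllable 1 coda /wvt/ has 3 consonants (> 2) → not permitted
[wkmewr] — violates constraint (d): syllable 1 onset /wkm/ has 3 consonants (> 2) → not permitted
[vzimz.vewv] — violates constraint (c): word begins with /v/ → not permitted
[kowm.tli] — σ1 onset /k/, coda /wm/ (5→3 falls) ok; σ2 onset /tl/ (2C), coda /∅/ ok → permitted
[tturm] — violates constraint (f): adjacent identical consonants /tt/ → not permitted
[waz] — σ1 onset /w/, coda /z/ ok → permitted
Permitted: [kowm.tli], [waz] → 2.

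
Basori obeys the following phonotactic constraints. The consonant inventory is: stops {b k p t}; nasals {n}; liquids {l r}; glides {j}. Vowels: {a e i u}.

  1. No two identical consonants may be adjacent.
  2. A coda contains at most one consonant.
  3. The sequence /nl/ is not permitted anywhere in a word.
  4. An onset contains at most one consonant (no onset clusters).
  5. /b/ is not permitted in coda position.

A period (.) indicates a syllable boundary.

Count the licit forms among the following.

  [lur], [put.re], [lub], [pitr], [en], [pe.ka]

4

[lur] — σ1 onset /l/, coda /r/ ok → licit
[put.re] — σ1 onset /p/, coda /t/ ok; σ2 onset /r/, coda /∅/ ok → licit
[lub] — violates constraint 5: syllable 1 coda contains /b/ → illicit
[pitr] — violates constraint 2: syllable 1 coda /tr/ has 2 consonants (> 1) → illicit
[en] — σ1 onset /∅/, coda /n/ ok → licit
[pe.ka] — σ1 onset /p/, coda /∅/ ok; σ2 onset /k/, coda /∅/ ok → licit
Licit: [lur], [put.re], [en], [pe.ka] → 4.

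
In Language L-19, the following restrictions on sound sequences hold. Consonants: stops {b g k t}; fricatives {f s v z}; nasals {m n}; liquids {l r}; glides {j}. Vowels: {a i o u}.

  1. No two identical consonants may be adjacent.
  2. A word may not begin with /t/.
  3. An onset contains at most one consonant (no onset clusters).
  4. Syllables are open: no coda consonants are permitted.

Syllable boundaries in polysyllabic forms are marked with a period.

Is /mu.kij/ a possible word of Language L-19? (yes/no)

no

/mu.kij/ — violates constraint 4: syllable 2 coda /j/ has 1 consonant (> 0) → not permitted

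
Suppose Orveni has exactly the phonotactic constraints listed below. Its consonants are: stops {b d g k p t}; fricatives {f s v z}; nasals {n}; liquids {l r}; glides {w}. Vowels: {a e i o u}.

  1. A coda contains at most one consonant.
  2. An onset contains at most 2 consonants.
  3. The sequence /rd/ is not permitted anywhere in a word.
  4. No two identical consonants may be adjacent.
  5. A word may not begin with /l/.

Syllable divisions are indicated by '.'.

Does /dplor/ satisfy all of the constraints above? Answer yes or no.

no

/dplor/ — violates constraint 2: syllable 1 onset /dpl/ has 3 consonants (> 2) → ill-formed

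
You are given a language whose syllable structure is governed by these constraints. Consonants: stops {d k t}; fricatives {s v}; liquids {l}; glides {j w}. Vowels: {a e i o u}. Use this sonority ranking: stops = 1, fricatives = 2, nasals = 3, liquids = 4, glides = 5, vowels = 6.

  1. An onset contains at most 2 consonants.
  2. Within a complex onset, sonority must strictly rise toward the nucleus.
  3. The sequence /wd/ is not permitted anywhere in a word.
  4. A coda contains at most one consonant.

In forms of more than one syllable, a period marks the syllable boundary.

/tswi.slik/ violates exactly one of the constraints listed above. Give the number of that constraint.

1

/tswi.slik/: syllable 1 onset /tsw/ has 3 consonants (> 2).
This is a violation of constraint 1: "An onset contains at most 2 consonants."
The remaining constraints (2, 3, 4) are satisfied.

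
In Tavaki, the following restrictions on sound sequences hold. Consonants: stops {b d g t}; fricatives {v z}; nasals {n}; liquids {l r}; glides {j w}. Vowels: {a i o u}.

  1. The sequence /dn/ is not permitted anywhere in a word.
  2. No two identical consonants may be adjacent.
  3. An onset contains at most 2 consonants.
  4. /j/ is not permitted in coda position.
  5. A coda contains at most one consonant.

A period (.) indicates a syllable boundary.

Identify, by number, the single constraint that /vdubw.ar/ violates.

5

/vdubw.ar/: syllable 1 coda /bw/ has 2 consonants (> 1).
This is a violation of constraint 5: "A coda contains at most one consonant."
The remaining constraints (1, 2, 3, 4) are satisfied.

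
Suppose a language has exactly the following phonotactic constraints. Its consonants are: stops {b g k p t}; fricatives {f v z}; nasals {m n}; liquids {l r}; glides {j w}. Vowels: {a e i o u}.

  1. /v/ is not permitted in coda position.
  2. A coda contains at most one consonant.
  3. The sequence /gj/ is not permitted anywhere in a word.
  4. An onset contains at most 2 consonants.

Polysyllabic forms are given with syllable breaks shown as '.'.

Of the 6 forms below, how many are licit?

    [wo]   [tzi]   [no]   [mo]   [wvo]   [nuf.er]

[wo] — σ1 onset /w/, coda /∅/ ok → licit
[tzi] — σ1 onset /tz/ (2C), coda /∅/ ok → licit
[no] — σ1 onset /n/, coda /∅/ ok → licit
[mo] — σ1 onset /m/, coda /∅/ ok → licit
[wvo] — σ1 onset /wv/ (2C), coda /∅/ ok → licit
[nuf.er] — σ1 onset /n/, coda /f/ ok; σ2 onset /∅/, coda /r/ ok → licit
Licit: [wo], [tzi], [no], [mo], [wvo], [nuf.er] → 6.

6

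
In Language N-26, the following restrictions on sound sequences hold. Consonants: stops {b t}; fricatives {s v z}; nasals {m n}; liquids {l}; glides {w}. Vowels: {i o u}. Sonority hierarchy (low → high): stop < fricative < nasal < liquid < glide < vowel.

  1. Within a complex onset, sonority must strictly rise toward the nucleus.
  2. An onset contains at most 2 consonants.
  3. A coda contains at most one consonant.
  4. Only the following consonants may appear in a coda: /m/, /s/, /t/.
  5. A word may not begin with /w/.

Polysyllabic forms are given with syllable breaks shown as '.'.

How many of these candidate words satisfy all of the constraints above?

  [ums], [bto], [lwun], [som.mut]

1

[ums] — violates constraint 3: syllable 1 coda /ms/ has 2 consonants (> 1) → illicit
[bto] — violates constraint 1: syllable 1 onset /bt/: /b/ (stop, 1) → /t/ (stop, 1) does not rise → illicit
[lwun] — violates constraint 4: syllable 1 coda contains /n/, which is not a licensed coda consonant → illicit
[som.mut] — σ1 onset /s/, coda /m/ ok; σ2 onset /m/, coda /t/ ok → licit
Licit: [som.mut] → 1.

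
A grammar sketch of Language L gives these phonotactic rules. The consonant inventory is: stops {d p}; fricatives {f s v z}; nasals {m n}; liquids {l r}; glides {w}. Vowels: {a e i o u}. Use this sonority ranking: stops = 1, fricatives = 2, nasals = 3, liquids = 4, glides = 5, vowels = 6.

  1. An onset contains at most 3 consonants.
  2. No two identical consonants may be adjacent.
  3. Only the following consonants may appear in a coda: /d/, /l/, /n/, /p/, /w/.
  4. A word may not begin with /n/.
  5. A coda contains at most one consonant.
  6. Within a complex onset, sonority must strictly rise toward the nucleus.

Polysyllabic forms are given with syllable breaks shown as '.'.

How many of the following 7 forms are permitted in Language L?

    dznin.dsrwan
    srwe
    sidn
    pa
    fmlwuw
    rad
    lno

3

dznin.dsrwan — violates constraint 1: syllable 2 onset /dsrw/ has 4 consonants (> 3) → not permitted
srwe — σ1 onset /srw/ (2→4→5 rises), coda /∅/ ok → permitted
sidn — violates constraint 5: syllable 1 coda /dn/ has 2 consonants (> 1) → not permitted
pa — σ1 onset /p/, coda /∅/ ok → permitted
fmlwuw — violates constraint 1: syllable 1 onset /fmlw/ has 4 consonants (> 3) → not permitted
rad — σ1 onset /r/, coda /d/ ok → permitted
lno — violates constraint 6: syllable 1 onset /ln/: /l/ (liquid, 4) → /n/ (nasal, 3) does not rise → not permitted
Permitted: srwe, pa, rad → 3.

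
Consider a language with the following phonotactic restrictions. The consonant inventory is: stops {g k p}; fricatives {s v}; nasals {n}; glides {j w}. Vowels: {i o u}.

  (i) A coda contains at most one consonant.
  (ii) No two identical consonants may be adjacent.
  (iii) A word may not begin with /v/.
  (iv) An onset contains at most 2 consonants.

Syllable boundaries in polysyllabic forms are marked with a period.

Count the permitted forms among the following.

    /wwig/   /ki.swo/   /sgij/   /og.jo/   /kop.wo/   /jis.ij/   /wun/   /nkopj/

/wwig/ — violates constraint (ii): adjacent identical consonants /ww/ → not permitted
/ki.swo/ — σ1 onset /k/, coda /∅/ ok; σ2 onset /sw/ (2C), coda /∅/ ok → permitted
/sgij/ — σ1 onset /sg/ (2C), coda /j/ ok → permitted
/og.jo/ — σ1 onset /∅/, coda /g/ ok; σ2 onset /j/, coda /∅/ ok → permitted
/kop.wo/ — σ1 onset /k/, coda /p/ ok; σ2 onset /w/, coda /∅/ ok → permitted
/jis.ij/ — σ1 onset /j/, coda /s/ ok; σ2 onset /∅/, coda /j/ ok → permitted
/wun/ — σ1 onset /w/, coda /n/ ok → permitted
/nkopj/ — violates constraint (i): syllable 1 coda /pj/ has 2 consonants (> 1) → not permitted
Permitted: /ki.swo/, /sgij/, /og.jo/, /kop.wo/, /jis.ij/, /wun/ → 6.

6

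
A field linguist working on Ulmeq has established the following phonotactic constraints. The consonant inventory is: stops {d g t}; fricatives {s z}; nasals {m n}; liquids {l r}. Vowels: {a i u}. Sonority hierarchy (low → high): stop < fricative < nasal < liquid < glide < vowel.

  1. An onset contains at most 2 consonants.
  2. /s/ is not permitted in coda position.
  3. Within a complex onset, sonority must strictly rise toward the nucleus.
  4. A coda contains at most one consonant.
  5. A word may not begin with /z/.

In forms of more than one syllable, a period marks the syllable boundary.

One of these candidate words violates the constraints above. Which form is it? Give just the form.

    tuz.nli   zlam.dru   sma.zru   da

tuz.nli — σ1 onset /t/, coda /z/ ok; σ2 onset /nl/ (3→4 rises), coda /∅/ ok → licit
zlam.dru — violates constraint 5: word begins with /z/ → illicit
sma.zru — σ1 onset /sm/ (2→3 rises), coda /∅/ ok; σ2 onset /zr/ (2→4 rises), coda /∅/ ok → licit
da — σ1 onset /d/, coda /∅/ ok → licit

zlam.dru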